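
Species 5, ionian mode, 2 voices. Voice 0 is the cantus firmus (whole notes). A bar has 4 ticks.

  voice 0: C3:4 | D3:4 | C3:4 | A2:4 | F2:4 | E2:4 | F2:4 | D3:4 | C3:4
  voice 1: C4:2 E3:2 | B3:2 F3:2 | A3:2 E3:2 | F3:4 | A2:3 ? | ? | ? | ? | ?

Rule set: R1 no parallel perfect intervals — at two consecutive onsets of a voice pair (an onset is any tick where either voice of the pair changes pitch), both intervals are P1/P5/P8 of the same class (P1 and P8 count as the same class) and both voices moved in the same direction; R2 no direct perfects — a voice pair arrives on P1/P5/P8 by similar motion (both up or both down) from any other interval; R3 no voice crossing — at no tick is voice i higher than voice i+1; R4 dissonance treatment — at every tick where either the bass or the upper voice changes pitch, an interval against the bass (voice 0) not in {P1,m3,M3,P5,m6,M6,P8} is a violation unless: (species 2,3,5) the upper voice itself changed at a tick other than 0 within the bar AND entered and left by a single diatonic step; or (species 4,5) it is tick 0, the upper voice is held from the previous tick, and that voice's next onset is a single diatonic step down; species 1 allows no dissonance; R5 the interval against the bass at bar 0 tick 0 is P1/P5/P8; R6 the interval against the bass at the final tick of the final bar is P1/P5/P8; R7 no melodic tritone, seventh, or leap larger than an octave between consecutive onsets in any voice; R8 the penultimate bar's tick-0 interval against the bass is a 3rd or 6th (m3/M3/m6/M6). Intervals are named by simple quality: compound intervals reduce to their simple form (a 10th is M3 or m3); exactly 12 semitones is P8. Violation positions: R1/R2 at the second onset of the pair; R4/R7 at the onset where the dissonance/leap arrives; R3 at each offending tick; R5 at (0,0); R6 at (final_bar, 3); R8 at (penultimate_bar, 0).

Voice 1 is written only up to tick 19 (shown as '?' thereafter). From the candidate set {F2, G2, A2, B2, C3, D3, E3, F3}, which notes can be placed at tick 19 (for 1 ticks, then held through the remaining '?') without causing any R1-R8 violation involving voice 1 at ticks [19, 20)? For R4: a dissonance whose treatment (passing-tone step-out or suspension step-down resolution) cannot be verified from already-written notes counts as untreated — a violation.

F2: legal
G2: violates R4
A2: legal
B2: violates R4
C3: legal
D3: legal
E3: violates R4
F3: legal

{A2, C3, D3, F2, F3}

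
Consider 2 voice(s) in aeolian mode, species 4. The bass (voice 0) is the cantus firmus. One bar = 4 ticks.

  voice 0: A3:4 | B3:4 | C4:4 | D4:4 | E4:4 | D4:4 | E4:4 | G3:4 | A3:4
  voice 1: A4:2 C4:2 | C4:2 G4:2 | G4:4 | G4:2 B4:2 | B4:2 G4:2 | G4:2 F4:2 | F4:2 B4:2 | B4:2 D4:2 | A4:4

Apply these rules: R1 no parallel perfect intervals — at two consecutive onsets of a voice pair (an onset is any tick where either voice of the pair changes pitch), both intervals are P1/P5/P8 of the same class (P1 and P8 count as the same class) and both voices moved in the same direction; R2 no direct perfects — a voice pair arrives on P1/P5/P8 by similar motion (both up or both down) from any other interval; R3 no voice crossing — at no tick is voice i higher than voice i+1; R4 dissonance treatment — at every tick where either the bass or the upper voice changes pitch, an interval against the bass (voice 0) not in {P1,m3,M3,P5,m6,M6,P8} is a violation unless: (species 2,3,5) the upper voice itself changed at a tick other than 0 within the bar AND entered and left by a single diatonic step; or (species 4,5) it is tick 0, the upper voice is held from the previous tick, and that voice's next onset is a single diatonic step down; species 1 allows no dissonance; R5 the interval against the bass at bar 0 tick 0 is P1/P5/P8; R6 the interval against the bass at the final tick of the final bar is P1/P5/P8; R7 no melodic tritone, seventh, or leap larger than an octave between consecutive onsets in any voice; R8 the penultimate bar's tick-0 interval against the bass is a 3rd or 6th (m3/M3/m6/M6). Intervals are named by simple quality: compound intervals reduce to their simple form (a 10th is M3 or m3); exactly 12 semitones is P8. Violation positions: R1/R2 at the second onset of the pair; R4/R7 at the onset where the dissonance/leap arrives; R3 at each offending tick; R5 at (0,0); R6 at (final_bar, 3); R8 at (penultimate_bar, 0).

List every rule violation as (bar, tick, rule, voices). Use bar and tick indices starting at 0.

(1, 0, R4, (0, 1))
(3, 0, R4, (0, 1))
(6, 0, R4, (0, 1))
(6, 2, R7, (1,))
(8, 0, R2, (0, 1))

bar 0: v0=A3 v1=A4 downbeat P8
bar 1: v0=B3 v1=C4 downbeat m2
bar 2: v0=C4 v1=G4 downbeat P5
bar 3: v0=D4 v1=G4 downbeat P4
bar 4: v0=E4 v1=B4 downbeat P5
bar 5: v0=D4 v1=G4 downbeat P4
bar 6: v0=E4 v1=F4 downbeat m2
bar 7: v0=G3 v1=B4 downbeat M3
bar 8: v0=A3 v1=A4 downbeat P8
  -> R4 @ bar 1 tick 0 v(0, 1): B3/C4 m2 untreated
  -> R4 @ bar 3 tick 0 v(0, 1): D4/G4 P4 untreated
  -> R4 @ bar 6 tick 0 v(0, 1): E4/F4 m2 untreated
  -> R7 @ bar 6 tick 2 v(1,): F4->B4 leap 6st
  -> R2 @ bar 8 tick 0 v(0, 1): G3/D4 P5 -> A3/A4 P8 similar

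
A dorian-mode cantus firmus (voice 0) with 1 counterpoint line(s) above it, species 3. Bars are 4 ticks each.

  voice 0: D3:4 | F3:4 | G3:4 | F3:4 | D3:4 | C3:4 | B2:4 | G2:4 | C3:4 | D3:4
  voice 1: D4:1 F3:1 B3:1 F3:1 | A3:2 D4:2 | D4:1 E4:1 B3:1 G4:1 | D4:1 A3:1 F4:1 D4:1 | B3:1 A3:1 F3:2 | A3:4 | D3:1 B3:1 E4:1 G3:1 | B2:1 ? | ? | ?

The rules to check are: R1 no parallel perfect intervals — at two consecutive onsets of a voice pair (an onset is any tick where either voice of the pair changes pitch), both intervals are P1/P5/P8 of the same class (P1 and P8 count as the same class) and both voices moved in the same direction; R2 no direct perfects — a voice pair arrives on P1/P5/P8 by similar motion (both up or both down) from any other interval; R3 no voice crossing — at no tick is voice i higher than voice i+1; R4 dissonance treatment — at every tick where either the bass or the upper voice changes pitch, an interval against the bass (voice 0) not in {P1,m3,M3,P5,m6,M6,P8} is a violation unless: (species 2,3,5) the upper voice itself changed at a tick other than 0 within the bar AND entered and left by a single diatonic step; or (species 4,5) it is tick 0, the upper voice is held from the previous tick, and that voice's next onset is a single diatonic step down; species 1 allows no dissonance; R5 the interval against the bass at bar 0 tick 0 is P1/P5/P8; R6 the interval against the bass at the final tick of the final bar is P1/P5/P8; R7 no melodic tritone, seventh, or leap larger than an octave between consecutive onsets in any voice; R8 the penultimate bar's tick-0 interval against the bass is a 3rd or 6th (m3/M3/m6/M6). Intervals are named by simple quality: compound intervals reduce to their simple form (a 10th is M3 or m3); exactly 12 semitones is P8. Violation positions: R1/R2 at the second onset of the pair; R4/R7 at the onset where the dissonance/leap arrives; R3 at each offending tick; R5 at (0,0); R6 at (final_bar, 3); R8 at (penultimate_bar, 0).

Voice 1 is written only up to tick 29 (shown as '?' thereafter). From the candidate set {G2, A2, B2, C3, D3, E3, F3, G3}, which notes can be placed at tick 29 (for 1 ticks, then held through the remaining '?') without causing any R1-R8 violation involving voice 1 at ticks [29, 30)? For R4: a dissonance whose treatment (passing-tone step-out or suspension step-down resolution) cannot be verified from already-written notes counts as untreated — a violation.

G2: legal
A2: violates R4
B2: legal
C3: violates R4
D3: legal
E3: legal
F3: violates R4,R7
G3: legal

{B2, D3, E3, G2, G3}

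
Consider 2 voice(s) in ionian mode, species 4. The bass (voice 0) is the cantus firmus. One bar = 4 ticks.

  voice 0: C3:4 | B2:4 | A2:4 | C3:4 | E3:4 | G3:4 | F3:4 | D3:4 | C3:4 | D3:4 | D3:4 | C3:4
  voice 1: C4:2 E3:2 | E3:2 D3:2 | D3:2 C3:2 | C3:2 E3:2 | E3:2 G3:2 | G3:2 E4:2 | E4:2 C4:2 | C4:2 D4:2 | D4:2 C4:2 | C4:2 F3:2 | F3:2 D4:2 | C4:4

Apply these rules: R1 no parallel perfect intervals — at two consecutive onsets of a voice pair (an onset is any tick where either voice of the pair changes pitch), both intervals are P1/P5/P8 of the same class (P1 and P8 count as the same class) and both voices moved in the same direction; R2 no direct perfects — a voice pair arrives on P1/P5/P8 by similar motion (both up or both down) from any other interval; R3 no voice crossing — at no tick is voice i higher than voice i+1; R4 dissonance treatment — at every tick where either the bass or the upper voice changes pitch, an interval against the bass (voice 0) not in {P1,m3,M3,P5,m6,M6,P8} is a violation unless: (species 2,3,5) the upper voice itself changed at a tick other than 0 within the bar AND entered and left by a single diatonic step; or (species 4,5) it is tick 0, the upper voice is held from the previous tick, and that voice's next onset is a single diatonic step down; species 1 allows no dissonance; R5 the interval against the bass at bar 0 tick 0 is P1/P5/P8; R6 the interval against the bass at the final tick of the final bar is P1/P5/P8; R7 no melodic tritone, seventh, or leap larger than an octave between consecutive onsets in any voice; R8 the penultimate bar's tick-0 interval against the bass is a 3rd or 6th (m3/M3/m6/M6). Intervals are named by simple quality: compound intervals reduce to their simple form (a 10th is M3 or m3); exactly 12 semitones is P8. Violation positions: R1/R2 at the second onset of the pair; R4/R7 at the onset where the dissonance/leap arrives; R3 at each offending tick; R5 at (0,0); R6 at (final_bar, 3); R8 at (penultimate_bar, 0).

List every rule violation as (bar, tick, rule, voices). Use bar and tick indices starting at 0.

bar 0: v0=C3 v1=C4 downbeat P8
bar 1: v0=B2 v1=E3 downbeat P4
bar 2: v0=A2 v1=D3 downbeat P4
bar 3: v0=C3 v1=C3 downbeat P1
bar 4: v0=E3 v1=E3 downbeat P1
bar 5: v0=G3 v1=G3 downbeat P1
bar 6: v0=F3 v1=E4 downbeat M7
bar 7: v0=D3 v1=C4 downbeat m7
bar 8: v0=C3 v1=D4 downbeat M2
bar 9: v0=D3 v1=C4 downbeat m7
bar 10: v0=D3 v1=F3 downbeat m3
bar 11: v0=C3 v1=C4 downbeat P8
  -> R4 @ bar 6 tick 0 v(0, 1): F3/E4 M7 untreated
  -> R4 @ bar 7 tick 0 v(0, 1): D3/C4 m7 untreated
  -> R4 @ bar 9 tick 0 v(0, 1): D3/C4 m7 untreated
  -> R1 @ bar 11 tick 0 v(0, 1): D3/D4 P8 -> C3/C4 P8 similar

(6, 0, R4, (0, 1))
(7, 0, R4, (0, 1))
(9, 0, R4, (0, 1))
(11, 0, R1, (0, 1))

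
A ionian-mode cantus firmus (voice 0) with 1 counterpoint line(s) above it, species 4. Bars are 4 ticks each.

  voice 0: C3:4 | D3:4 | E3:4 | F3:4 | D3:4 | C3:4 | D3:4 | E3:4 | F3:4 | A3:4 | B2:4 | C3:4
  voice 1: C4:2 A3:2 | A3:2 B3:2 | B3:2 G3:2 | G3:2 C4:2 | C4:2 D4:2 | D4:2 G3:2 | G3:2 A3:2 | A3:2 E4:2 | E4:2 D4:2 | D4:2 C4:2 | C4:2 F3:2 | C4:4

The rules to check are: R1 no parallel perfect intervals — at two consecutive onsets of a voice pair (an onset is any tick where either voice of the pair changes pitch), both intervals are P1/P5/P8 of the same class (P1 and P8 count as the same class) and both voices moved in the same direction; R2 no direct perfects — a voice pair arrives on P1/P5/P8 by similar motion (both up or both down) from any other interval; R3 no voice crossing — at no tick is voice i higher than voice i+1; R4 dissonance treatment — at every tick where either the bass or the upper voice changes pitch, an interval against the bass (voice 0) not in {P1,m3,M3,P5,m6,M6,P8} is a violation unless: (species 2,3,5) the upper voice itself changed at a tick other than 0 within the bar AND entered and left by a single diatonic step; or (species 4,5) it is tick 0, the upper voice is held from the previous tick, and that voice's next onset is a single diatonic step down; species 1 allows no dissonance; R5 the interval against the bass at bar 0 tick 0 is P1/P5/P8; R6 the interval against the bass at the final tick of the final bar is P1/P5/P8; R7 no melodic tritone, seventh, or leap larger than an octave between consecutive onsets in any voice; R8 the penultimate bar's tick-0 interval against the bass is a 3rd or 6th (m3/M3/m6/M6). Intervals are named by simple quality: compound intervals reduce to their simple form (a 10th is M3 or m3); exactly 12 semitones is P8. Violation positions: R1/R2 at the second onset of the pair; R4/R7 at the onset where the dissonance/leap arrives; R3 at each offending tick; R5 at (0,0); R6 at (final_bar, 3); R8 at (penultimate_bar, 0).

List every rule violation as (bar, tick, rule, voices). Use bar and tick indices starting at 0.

bar 0: v0=C3 v1=C4 downbeat P8
bar 1: v0=D3 v1=A3 downbeat P5
bar 2: v0=E3 v1=B3 downbeat P5
bar 3: v0=F3 v1=G3 downbeat M2
bar 4: v0=D3 v1=C4 downbeat m7
bar 5: v0=C3 v1=D4 downbeat M2
bar 6: v0=D3 v1=G3 downbeat P4
bar 7: v0=E3 v1=A3 downbeat P4
bar 8: v0=F3 v1=E4 downbeat M7
bar 9: v0=A3 v1=D4 downbeat P4
bar 10: v0=B2 v1=C4 downbeat m2
bar 11: v0=C3 v1=C4 downbeat P8
  -> R4 @ bar 3 tick 0 v(0, 1): F3/G3 M2 untreated
  -> R4 @ bar 4 tick 0 v(0, 1): D3/C4 m7 untreated
  -> R4 @ bar 5 tick 0 v(0, 1): C3/D4 M2 untreated
  -> R4 @ bar 6 tick 0 v(0, 1): D3/G3 P4 untreated
  -> R4 @ bar 7 tick 0 v(0, 1): E3/A3 P4 untreated
  -> R4 @ bar 10 tick 0 v(0, 1): B2/C4 m2 untreated
  -> R7 @ bar 10 tick 0 v(0,): A3->B2 leap 10st
  -> R8 @ bar 10 tick 0 v(0, 1): penult m2 not 3rd/6th
  -> R4 @ bar 10 tick 2 v(0, 1): B2/F3 TT untreated
  -> R2 @ bar 11 tick 0 v(0, 1): B2/F3 TT -> C3/C4 P8 similar

(3, 0, R4, (0, 1))
(4, 0, R4, (0, 1))
(5, 0, R4, (0, 1))
(6, 0, R4, (0, 1))
(7, 0, R4, (0, 1))
(10, 0, R4, (0, 1))
(10, 0, R7, (0,))
(10, 0, R8, (0, 1))
(10, 2, R4, (0, 1))
(11, 0, R2, (0, 1))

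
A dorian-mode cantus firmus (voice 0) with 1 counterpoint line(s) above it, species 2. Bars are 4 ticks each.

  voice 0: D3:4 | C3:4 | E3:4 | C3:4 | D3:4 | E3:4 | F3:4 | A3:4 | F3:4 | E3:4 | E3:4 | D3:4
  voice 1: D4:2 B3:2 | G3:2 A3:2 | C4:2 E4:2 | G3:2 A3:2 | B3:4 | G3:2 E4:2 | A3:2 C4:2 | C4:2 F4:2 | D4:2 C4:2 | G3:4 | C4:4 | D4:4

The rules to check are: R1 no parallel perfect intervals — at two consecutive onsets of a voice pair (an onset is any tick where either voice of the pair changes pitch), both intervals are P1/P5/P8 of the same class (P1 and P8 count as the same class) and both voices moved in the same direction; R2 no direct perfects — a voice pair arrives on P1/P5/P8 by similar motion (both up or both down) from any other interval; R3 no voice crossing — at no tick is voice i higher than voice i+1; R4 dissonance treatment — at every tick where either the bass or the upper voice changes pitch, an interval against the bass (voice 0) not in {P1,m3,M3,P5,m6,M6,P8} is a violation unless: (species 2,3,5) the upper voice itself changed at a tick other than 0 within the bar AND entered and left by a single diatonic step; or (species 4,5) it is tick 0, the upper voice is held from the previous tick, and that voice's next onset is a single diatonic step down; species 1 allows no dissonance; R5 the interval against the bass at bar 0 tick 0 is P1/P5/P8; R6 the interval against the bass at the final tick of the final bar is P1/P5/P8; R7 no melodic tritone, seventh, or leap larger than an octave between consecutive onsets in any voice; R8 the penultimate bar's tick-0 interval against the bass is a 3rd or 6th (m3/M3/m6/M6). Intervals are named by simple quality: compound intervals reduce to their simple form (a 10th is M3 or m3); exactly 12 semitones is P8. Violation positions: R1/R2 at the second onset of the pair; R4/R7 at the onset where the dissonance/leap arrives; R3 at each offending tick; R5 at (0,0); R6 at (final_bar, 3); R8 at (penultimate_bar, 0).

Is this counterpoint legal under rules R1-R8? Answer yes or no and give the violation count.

bar 0: v0=D3 v1=D4 (P8)
bar 1: v0=C3 v1=G3 (P5)
bar 2: v0=E3 v1=C4 (m6)
bar 3: v0=C3 v1=G3 (P5)
bar 4: v0=D3 v1=B3 (M6)
bar 5: v0=E3 v1=G3 (m3)
bar 6: v0=F3 v1=A3 (M3)
bar 7: v0=A3 v1=C4 (m3)
bar 8: v0=F3 v1=D4 (M6)
bar 9: v0=E3 v1=G3 (m3)
bar 10: v0=E3 v1=C4 (m6)
bar 11: v0=D3 v1=D4 (P8)
  R2 @ bar1.0: D3/B3 M6 -> C3/G3 P5 similar
  R2 @ bar3.0: E3/E4 P8 -> C3/G3 P5 similar

No (2 violations)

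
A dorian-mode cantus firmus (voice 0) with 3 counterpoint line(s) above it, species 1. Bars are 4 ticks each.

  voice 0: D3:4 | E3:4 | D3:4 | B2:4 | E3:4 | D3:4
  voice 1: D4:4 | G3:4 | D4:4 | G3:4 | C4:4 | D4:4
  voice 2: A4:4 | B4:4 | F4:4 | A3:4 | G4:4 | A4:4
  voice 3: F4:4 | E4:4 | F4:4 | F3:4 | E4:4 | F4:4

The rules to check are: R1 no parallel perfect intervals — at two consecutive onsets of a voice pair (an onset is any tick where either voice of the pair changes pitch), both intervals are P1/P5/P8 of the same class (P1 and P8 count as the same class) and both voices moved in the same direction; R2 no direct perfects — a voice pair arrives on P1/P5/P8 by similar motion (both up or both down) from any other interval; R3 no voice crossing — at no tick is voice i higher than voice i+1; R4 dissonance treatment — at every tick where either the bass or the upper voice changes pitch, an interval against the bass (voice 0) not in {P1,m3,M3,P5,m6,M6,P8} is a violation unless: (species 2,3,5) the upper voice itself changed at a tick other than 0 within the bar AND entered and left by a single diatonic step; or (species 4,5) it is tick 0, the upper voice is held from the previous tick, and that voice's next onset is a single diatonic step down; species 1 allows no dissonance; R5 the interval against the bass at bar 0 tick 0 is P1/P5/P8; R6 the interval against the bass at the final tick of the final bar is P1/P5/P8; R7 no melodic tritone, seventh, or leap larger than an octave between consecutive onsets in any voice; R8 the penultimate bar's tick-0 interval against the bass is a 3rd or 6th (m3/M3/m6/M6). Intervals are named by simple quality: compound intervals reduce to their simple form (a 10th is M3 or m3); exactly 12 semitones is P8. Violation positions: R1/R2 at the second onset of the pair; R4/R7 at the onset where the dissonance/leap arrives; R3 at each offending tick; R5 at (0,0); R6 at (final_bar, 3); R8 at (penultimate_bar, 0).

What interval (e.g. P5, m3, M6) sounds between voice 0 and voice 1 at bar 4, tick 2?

m6

voice 0=E3 voice 1=C4 -> m6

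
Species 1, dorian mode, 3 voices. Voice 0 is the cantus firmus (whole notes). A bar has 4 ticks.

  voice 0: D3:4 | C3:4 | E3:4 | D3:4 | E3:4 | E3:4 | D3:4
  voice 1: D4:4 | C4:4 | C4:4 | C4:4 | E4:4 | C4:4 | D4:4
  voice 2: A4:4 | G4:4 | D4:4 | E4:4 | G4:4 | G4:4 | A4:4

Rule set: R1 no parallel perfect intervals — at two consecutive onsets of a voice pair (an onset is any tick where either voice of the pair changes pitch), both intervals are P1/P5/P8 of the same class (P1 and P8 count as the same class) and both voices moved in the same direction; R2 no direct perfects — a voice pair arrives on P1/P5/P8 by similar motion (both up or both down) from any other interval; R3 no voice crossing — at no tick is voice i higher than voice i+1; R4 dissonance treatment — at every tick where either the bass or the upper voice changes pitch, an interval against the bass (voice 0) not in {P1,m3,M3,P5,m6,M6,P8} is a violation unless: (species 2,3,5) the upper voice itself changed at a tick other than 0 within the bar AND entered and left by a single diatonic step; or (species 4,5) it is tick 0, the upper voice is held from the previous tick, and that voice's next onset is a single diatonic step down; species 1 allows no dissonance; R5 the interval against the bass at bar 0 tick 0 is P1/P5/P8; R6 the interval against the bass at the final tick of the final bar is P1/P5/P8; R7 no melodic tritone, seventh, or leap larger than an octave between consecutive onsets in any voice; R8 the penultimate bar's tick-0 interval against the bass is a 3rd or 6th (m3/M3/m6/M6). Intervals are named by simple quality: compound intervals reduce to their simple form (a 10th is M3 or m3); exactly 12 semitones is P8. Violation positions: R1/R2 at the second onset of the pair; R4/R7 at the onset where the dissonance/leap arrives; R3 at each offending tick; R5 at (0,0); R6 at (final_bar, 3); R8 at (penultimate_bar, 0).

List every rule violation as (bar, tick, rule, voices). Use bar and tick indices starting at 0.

bar 0: v0=D3 v1=D4 v2=A4 downbeat P5
bar 1: v0=C3 v1=C4 v2=G4 downbeat P5
bar 2: v0=E3 v1=C4 v2=D4 downbeat m7
bar 3: v0=D3 v1=C4 v2=E4 downbeat M2
bar 4: v0=E3 v1=E4 v2=G4 downbeat m3
bar 5: v0=E3 v1=C4 v2=G4 downbeat m3
bar 6: v0=D3 v1=D4 v2=A4 downbeat P5
  -> R1 @ bar 1 tick 0 v(0, 1): D3/D4 P8 -> C3/C4 P8 similar
  -> R1 @ bar 1 tick 0 v(0, 2): D3/A4 P5 -> C3/G4 P5 similar
  -> R1 @ bar 1 tick 0 v(1, 2): D4/A4 P5 -> C4/G4 P5 similar
  -> R4 @ bar 2 tick 0 v(0, 2): E3/D4 m7 untreated
  -> R4 @ bar 3 tick 0 v(0, 1): D3/C4 m7 untreated
  -> R4 @ bar 3 tick 0 v(0, 2): D3/E4 M2 untreated
  -> R2 @ bar 4 tick 0 v(0, 1): D3/C4 m7 -> E3/E4 P8 similar
  -> R1 @ bar 6 tick 0 v(1, 2): C4/G4 P5 -> D4/A4 P5 similar

(1, 0, R1, (0, 1))
(1, 0, R1, (0, 2))
(1, 0, R1, (1, 2))
(2, 0, R4, (0, 2))
(3, 0, R4, (0, 1))
(3, 0, R4, (0, 2))
(4, 0, R2, (0, 1))
(6, 0, R1, (1, 2))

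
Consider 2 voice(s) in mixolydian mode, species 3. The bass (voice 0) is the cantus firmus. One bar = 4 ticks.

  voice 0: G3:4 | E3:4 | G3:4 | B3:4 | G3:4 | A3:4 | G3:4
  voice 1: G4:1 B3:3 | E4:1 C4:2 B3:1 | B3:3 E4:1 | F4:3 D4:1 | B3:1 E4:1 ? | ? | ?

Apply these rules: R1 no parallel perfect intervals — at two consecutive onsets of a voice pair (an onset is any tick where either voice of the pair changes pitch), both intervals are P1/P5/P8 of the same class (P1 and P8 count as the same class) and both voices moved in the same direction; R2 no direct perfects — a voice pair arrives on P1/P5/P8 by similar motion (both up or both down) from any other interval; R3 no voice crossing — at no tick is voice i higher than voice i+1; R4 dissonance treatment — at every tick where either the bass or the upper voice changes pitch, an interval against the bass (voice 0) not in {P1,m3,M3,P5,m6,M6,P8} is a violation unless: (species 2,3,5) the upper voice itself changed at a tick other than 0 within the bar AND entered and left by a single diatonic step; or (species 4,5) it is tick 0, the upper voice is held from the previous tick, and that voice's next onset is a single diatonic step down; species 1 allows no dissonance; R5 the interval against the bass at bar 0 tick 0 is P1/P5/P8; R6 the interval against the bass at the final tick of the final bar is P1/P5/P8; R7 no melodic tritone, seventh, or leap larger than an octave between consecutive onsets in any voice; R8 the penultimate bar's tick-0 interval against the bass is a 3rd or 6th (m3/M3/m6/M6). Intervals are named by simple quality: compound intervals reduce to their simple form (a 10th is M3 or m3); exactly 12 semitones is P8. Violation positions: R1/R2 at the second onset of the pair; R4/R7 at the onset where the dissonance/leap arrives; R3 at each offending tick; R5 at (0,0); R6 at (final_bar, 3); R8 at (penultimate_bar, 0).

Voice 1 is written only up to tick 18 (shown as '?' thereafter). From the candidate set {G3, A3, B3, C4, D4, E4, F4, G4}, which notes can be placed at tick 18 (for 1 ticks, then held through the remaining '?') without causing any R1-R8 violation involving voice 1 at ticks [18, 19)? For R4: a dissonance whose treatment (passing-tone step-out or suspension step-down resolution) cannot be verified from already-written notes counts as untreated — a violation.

G3: legal
A3: violates R4
B3: legal
C4: violates R4
D4: legal
E4: legal
F4: violates R4
G4: legal

{B3, D4, E4, G3, G4}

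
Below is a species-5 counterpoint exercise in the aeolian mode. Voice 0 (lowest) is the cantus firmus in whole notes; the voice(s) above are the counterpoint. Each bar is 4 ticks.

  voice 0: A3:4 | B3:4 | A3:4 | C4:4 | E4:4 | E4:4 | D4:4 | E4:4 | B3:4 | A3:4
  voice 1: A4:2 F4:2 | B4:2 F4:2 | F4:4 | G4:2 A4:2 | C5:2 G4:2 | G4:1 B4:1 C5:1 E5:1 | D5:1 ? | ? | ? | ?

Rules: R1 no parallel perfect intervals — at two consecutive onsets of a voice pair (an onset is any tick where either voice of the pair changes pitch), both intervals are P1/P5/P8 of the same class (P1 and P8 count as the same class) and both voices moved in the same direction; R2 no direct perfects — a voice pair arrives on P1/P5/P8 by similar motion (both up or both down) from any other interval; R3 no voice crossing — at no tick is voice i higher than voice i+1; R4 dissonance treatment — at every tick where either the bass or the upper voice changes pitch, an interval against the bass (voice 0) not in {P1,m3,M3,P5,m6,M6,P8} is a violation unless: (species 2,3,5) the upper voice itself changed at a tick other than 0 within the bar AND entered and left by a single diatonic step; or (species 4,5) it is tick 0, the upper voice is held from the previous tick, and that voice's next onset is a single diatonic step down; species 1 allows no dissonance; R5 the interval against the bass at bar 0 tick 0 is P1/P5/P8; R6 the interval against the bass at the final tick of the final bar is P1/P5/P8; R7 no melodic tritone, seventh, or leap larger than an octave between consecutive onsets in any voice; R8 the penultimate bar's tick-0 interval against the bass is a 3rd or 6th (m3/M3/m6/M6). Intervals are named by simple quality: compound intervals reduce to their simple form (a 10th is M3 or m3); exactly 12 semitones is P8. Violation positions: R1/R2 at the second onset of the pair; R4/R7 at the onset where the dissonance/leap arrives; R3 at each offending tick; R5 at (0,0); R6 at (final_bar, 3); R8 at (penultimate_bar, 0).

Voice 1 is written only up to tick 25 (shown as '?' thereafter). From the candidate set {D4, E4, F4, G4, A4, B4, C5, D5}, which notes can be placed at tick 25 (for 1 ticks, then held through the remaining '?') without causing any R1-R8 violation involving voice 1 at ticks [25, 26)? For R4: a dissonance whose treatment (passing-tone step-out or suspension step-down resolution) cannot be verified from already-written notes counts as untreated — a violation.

{A4, B4, D4, D5, F4}

D4: legal
E4: violates R4,R7
F4: legal
G4: violates R4
A4: legal
B4: legal
C5: violates R4
D5: legal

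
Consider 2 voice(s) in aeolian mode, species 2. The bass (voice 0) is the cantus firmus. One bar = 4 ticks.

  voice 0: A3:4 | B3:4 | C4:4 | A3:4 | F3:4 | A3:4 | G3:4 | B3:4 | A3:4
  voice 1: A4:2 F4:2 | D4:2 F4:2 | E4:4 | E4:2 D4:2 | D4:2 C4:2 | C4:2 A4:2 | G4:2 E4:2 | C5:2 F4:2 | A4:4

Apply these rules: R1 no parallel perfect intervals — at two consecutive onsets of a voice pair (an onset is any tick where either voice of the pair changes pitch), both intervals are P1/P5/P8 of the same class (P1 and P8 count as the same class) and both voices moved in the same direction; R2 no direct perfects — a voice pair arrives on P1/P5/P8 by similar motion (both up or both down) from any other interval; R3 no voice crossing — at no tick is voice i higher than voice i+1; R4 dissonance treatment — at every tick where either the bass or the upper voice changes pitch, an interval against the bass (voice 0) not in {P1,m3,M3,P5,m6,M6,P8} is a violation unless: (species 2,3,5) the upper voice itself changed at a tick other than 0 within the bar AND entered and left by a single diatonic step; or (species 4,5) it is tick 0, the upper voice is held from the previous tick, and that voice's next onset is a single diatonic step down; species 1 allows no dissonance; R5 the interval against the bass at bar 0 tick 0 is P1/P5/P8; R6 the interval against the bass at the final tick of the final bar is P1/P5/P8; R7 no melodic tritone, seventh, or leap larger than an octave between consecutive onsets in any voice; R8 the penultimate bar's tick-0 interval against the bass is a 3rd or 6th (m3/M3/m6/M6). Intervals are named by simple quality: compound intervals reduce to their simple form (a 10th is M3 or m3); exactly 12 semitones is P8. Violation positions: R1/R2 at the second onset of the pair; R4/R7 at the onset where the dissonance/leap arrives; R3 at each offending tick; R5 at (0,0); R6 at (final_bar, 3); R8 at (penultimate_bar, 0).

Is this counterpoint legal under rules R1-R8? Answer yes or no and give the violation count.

No (5 violations)

bar 0: v0=A3 v1=A4 (P8)
bar 1: v0=B3 v1=D4 (m3)
bar 2: v0=C4 v1=E4 (M3)
bar 3: v0=A3 v1=E4 (P5)
bar 4: v0=F3 v1=D4 (M6)
bar 5: v0=A3 v1=C4 (m3)
bar 6: v0=G3 v1=G4 (P8)
bar 7: v0=B3 v1=C5 (m2)
bar 8: v0=A3 v1=A4 (P8)
  R4 @ bar1.2: B3/F4 TT untreated
  R1 @ bar6.0: A3/A4 P8 -> G3/G4 P8 similar
  R4 @ bar7.0: B3/C5 m2 untreated
  R8 @ bar7.0: penult m2 not 3rd/6th
  R4 @ bar7.2: B3/F4 TT untreated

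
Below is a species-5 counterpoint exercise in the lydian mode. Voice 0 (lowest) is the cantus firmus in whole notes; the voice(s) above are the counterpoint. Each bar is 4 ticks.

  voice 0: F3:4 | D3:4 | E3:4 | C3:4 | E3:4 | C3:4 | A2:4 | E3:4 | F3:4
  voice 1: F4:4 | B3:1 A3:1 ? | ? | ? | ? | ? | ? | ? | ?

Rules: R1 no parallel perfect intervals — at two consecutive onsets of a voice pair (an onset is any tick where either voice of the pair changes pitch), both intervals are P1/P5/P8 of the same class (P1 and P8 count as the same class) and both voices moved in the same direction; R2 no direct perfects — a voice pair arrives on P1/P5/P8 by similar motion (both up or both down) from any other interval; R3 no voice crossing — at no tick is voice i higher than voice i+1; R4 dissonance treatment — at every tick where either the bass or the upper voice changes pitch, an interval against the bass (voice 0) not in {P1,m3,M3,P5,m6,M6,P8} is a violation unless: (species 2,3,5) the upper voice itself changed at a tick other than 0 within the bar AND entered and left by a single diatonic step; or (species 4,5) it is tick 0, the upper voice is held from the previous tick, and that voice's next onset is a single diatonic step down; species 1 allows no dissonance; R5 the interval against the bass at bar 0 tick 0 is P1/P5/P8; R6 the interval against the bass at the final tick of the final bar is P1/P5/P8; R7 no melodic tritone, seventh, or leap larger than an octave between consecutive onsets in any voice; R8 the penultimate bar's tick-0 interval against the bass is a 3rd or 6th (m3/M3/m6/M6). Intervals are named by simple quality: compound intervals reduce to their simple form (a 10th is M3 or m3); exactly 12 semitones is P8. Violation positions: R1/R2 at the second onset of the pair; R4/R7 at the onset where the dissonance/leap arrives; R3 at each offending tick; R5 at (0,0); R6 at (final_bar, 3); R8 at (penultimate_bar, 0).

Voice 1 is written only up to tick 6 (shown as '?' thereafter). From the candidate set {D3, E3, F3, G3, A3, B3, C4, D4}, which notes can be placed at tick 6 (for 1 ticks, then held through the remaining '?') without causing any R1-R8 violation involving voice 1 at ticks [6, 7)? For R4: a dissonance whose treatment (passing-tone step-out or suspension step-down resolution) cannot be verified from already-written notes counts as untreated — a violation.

D3: legal
E3: violates R4
F3: legal
G3: violates R4
A3: legal
B3: legal
C4: violates R4
D4: legal

{A3, B3, D3, D4, F3}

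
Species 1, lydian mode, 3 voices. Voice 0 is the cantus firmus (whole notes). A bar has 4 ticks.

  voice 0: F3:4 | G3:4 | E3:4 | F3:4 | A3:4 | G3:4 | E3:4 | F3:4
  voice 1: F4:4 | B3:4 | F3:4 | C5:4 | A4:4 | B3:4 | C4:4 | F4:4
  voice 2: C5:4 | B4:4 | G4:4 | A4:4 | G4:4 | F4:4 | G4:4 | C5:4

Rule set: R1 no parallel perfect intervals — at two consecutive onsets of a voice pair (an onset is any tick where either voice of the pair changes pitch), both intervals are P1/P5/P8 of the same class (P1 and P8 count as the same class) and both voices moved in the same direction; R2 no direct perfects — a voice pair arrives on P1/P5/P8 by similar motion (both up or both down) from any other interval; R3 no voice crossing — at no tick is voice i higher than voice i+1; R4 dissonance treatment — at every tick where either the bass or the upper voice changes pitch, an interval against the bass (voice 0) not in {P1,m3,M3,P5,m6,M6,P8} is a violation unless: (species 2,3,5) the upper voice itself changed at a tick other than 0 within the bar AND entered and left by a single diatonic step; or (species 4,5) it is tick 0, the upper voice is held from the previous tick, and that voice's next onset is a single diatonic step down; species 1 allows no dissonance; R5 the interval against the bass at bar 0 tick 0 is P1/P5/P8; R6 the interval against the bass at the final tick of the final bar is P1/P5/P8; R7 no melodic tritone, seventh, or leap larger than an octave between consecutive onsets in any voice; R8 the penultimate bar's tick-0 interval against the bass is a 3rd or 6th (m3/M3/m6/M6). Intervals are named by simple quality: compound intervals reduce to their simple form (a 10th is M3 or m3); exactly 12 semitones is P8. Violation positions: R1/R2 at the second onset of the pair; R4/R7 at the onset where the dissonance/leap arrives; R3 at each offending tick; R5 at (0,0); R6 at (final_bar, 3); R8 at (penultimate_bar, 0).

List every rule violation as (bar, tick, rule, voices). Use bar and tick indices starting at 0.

(1, 0, R2, (1, 2))
(1, 0, R7, (1,))
(2, 0, R4, (0, 1))
(2, 0, R7, (1,))
(3, 0, R2, (0, 1))
(3, 0, R3, (1, 2))
(3, 0, R7, (1,))
(3, 1, R3, (1, 2))
(3, 2, R3, (1, 2))
(3, 3, R3, (1, 2))
(4, 0, R3, (1, 2))
(4, 0, R4, (0, 2))
(4, 1, R3, (1, 2))
(4, 2, R3, (1, 2))
(4, 3, R3, (1, 2))
(5, 0, R4, (0, 2))
(5, 0, R7, (1,))
(6, 0, R2, (1, 2))
(7, 0, R1, (1, 2))
(7, 0, R2, (0, 1))
(7, 0, R2, (0, 2))

bar 0: v0=F3 v1=F4 v2=C5 downbeat P5
bar 1: v0=G3 v1=B3 v2=B4 downbeat M3
bar 2: v0=E3 v1=F3 v2=G4 downbeat m3
bar 3: v0=F3 v1=C5 v2=A4 downbeat M3
bar 4: v0=A3 v1=A4 v2=G4 downbeat m7
bar 5: v0=G3 v1=B3 v2=F4 downbeat m7
bar 6: v0=E3 v1=C4 v2=G4 downbeat m3
bar 7: v0=F3 v1=F4 v2=C5 downbeat P5
  -> R2 @ bar 1 tick 0 v(1, 2): F4/C5 P5 -> B3/B4 P8 similar
  -> R7 @ bar 1 tick 0 v(1,): F4->B3 leap 6st
  -> R4 @ bar 2 tick 0 v(0, 1): E3/F3 m2 untreated
  -> R7 @ bar 2 tick 0 v(1,): B3->F3 leap 6st
  -> R2 @ bar 3 tick 0 v(0, 1): E3/F3 m2 -> F3/C5 P5 similar
  -> R3 @ bar 3 tick 0 v(1, 2): C5 above A4
  -> R7 @ bar 3 tick 0 v(1,): F3->C5 leap 19st
  -> R3 @ bar 3 tick 1 v(1, 2): C5 above A4
  -> R3 @ bar 3 tick 2 v(1, 2): C5 above A4
  -> R3 @ bar 3 tick 3 v(1, 2): C5 above A4
  -> R3 @ bar 4 tick 0 v(1, 2): A4 above G4
  -> R4 @ bar 4 tick 0 v(0, 2): A3/G4 m7 untreated
  -> R3 @ bar 4 tick 1 v(1, 2): A4 above G4
  -> R3 @ bar 4 tick 2 v(1, 2): A4 above G4
  -> R3 @ bar 4 tick 3 v(1, 2): A4 above G4
  -> R4 @ bar 5 tick 0 v(0, 2): G3/F4 m7 untreated
  -> R7 @ bar 5 tick 0 v(1,): A4->B3 leap 10st
  -> R2 @ bar 6 tick 0 v(1, 2): B3/F4 TT -> C4/G4 P5 similar
  -> R1 @ bar 7 tick 0 v(1, 2): C4/G4 P5 -> F4/C5 P5 similar
  -> R2 @ bar 7 tick 0 v(0, 1): E3/C4 m6 -> F3/F4 P8 similar
  -> R2 @ bar 7 tick 0 v(0, 2): E3/G4 m3 -> F3/C5 P5 similar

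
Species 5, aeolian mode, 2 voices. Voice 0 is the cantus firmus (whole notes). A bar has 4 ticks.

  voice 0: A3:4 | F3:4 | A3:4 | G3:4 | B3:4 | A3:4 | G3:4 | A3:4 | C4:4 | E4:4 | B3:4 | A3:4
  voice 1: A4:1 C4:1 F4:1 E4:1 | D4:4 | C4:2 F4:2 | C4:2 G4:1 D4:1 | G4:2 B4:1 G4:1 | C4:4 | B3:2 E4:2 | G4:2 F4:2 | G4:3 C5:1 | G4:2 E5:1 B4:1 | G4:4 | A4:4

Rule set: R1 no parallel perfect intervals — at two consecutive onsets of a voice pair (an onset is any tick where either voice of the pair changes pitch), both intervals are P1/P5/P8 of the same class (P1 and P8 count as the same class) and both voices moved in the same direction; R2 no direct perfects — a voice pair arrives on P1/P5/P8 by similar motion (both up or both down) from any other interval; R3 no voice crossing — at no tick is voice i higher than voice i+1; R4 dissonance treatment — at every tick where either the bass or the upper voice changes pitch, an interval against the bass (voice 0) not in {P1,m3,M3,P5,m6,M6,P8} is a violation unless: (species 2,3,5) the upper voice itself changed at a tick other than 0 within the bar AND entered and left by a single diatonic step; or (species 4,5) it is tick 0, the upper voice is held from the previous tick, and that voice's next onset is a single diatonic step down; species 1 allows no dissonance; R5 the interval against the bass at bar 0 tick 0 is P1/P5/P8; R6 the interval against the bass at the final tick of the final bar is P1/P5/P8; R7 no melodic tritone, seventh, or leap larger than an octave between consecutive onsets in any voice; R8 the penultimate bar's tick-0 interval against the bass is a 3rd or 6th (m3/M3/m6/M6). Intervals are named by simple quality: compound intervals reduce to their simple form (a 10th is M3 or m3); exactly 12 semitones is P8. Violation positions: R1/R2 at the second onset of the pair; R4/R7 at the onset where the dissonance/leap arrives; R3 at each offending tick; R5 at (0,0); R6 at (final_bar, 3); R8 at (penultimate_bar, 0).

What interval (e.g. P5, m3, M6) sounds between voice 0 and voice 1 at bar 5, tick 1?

m3

voice 0=A3 voice 1=C4 -> m3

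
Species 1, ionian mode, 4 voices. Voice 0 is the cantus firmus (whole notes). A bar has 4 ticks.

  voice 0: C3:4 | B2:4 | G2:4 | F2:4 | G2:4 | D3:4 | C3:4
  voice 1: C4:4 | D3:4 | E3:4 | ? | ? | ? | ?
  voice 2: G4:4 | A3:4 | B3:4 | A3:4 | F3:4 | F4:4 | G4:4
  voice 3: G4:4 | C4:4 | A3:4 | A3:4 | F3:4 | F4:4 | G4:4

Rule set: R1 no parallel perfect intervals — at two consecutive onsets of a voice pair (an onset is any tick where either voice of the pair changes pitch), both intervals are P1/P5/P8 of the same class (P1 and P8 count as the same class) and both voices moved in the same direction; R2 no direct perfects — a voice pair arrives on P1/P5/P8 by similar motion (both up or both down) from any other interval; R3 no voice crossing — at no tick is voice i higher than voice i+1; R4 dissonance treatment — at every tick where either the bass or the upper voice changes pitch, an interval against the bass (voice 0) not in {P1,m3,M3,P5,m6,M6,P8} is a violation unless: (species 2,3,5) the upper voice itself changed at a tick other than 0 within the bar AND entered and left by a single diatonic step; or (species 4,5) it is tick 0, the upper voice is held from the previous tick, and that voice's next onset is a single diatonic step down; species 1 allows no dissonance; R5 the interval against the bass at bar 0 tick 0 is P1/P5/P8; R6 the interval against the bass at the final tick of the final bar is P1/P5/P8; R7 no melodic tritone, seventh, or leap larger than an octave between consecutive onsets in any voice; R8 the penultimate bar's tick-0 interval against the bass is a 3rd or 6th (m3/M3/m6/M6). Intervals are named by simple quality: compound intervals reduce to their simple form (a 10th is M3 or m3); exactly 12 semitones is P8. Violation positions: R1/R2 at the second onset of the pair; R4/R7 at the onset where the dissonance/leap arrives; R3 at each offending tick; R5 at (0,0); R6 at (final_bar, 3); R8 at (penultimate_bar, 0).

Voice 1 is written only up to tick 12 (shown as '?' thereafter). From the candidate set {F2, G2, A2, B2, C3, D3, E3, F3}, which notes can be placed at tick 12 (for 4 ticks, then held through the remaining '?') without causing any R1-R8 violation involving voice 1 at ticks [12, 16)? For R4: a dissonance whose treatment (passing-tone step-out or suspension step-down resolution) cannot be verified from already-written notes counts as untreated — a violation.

{F3}

F2: violates R2,R7
G2: violates R4
A2: violates R2
B2: violates R4
C3: violates R2
D3: violates R1
E3: violates R4
F3: legal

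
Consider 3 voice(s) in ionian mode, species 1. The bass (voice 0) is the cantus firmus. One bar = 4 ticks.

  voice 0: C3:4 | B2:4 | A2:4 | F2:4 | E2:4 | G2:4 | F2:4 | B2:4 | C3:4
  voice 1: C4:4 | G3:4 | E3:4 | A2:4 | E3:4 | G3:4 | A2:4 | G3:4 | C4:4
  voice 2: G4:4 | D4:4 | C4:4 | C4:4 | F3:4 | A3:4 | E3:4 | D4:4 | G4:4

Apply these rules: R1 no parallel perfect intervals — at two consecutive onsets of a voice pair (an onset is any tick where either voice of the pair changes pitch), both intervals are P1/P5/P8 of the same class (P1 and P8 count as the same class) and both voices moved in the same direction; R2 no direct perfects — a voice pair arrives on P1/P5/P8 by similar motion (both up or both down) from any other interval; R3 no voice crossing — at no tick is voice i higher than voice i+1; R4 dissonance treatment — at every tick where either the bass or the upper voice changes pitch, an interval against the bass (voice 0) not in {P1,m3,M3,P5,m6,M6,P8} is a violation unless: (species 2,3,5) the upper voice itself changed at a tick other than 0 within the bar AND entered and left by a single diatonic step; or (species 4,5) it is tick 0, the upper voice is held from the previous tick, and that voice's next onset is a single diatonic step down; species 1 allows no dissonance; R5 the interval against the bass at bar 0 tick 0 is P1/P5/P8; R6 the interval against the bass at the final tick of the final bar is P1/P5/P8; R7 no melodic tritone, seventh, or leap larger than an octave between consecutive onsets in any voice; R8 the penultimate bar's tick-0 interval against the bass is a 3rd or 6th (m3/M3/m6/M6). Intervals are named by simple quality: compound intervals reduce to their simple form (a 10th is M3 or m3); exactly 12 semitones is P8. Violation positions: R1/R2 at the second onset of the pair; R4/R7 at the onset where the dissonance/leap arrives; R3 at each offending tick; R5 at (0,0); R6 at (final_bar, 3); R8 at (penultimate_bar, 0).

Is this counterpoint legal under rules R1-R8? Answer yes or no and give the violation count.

bar 0: v0=C3 v1=C4 v2=G4 (P5)
bar 1: v0=B2 v1=G3 v2=D4 (m3)
bar 2: v0=A2 v1=E3 v2=C4 (m3)
bar 3: v0=F2 v1=A2 v2=C4 (P5)
bar 4: v0=E2 v1=E3 v2=F3 (m2)
bar 5: v0=G2 v1=G3 v2=A3 (M2)
bar 6: v0=F2 v1=A2 v2=E3 (M7)
bar 7: v0=B2 v1=G3 v2=D4 (m3)
bar 8: v0=C3 v1=C4 v2=G4 (P5)
  R1 @ bar1.0: C4/G4 P5 -> G3/D4 P5 similar
  R2 @ bar2.0: B2/G3 m6 -> A2/E3 P5 similar
  R4 @ bar4.0: E2/F3 m2 untreated
  R1 @ bar5.0: E2/E3 P8 -> G2/G3 P8 similar
  R4 @ bar5.0: G2/A3 M2 untreated
  R2 @ bar6.0: G3/A3 M2 -> A2/E3 P5 similar
  R4 @ bar6.0: F2/E3 M7 untreated
  R7 @ bar6.0: G3->A2 leap 10st
  R1 @ bar7.0: A2/E3 P5 -> G3/D4 P5 similar
  R7 @ bar7.0: F2->B2 leap 6st
  R7 @ bar7.0: A2->G3 leap 10st
  R7 @ bar7.0: E3->D4 leap 10st
  R1 @ bar8.0: G3/D4 P5 -> C4/G4 P5 similar
  R2 @ bar8.0: B2/G3 m6 -> C3/C4 P8 similar
  R2 @ bar8.0: B2/D4 m3 -> C3/G4 P5 similar

No (15 violations)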